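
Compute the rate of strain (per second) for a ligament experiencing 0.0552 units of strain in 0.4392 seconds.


strain_rate = delta_strain / delta_t
strain_rate = 0.0552 / 0.4392
strain_rate = 0.1257


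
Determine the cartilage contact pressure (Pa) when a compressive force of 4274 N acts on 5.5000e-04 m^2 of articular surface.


P = F / A
P = 4274 / 5.5000e-04
P = 7.7709e+06


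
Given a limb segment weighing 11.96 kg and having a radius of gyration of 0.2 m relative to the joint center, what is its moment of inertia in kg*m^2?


I = m * k^2
I = 11.96 * 0.2^2
k^2 = 0.0400
I = 0.4784


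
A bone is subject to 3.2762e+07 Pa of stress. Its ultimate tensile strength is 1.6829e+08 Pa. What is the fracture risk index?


FRI = applied / ultimate
FRI = 3.2762e+07 / 1.6829e+08
FRI = 0.1947


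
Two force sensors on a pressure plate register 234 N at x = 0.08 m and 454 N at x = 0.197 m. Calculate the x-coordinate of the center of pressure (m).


COP_x = (F1*x1 + F2*x2) / (F1 + F2)
COP_x = (234*0.08 + 454*0.197) / (234 + 454)
Numerator = 108.1580
Denominator = 688
COP_x = 0.1572


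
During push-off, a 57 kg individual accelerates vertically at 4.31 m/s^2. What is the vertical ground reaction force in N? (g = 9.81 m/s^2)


GRF = m * (g + a)
GRF = 57 * (9.81 + 4.31)
GRF = 57 * 14.1200
GRF = 804.8400


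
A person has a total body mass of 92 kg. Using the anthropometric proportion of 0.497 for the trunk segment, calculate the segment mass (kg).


m_segment = body_mass * fraction
m_segment = 92 * 0.497
m_segment = 45.7240


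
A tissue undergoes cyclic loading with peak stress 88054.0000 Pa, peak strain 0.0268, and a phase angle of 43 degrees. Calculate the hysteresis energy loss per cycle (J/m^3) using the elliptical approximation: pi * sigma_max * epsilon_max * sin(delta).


E_loss = pi * sigma_max * epsilon_max * sin(delta)
delta = 43 deg = 0.7505 rad
sin(delta) = 0.6820
E_loss = pi * 88054.0000 * 0.0268 * 0.6820
E_loss = 5056.1167


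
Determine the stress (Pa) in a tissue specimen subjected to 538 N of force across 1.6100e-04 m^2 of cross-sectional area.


stress = F / A
stress = 538 / 1.6100e-04
stress = 3.3416e+06


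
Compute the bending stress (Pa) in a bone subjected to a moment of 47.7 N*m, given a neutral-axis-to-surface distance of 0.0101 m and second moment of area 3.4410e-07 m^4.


sigma = M * c / I
sigma = 47.7 * 0.0101 / 3.4410e-07
M * c = 0.4818
sigma = 1.4001e+06


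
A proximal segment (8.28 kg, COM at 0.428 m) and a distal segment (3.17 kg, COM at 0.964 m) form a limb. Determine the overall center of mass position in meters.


COM = (m1*x1 + m2*x2) / (m1 + m2)
COM = (8.28*0.428 + 3.17*0.964) / (8.28 + 3.17)
Numerator = 6.5997
Denominator = 11.4500
COM = 0.5764


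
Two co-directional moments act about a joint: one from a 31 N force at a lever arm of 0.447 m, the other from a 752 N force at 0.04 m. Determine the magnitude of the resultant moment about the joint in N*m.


M = F1 * d1 + F2 * d2
M = 31 * 0.447 + 752 * 0.04
M = 13.8570 + 30.0800
M = 43.9370


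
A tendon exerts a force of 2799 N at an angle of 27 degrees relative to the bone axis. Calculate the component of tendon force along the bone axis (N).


F_eff = F_tendon * cos(theta)
theta = 27 deg = 0.4712 rad
cos(theta) = 0.8910
F_eff = 2799 * 0.8910
F_eff = 2493.9273


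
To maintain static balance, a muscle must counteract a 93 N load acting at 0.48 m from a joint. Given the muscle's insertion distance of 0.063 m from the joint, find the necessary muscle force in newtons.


F_muscle = W * d_load / d_muscle
F_muscle = 93 * 0.48 / 0.063
Numerator = 44.6400
F_muscle = 708.5714


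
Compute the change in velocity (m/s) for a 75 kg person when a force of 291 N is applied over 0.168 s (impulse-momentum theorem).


J = F * dt = 291 * 0.168 = 48.8880 N*s
delta_v = J / m
delta_v = 48.8880 / 75
delta_v = 0.6518


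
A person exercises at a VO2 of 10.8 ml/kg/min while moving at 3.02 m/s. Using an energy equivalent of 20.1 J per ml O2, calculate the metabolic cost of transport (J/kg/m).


Power per kg = VO2 * 20.1 / 60
Power per kg = 10.8 * 20.1 / 60 = 3.6180 W/kg
Cost = power_per_kg / speed
Cost = 3.6180 / 3.02
Cost = 1.1980


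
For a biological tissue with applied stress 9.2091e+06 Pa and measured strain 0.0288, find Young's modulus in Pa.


E = stress / strain
E = 9.2091e+06 / 0.0288
E = 3.1976e+08


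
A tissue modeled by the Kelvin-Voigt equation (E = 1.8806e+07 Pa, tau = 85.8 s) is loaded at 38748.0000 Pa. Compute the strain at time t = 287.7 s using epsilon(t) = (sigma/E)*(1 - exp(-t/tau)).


epsilon(t) = (sigma/E) * (1 - exp(-t/tau))
sigma/E = 38748.0000 / 1.8806e+07 = 0.0021
exp(-t/tau) = exp(-287.7 / 85.8) = 0.0350
epsilon = 0.0021 * (1 - 0.0350)
epsilon = 0.0020


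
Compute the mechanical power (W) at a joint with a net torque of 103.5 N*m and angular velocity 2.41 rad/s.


P = M * omega
P = 103.5 * 2.41
P = 249.4350


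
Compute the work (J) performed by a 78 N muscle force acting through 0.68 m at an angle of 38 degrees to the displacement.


W = F * d * cos(theta)
theta = 38 deg = 0.6632 rad
cos(theta) = 0.7880
W = 78 * 0.68 * 0.7880
W = 41.7961


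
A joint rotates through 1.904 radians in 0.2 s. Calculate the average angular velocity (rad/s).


omega = delta_theta / delta_t
omega = 1.904 / 0.2
omega = 9.5200


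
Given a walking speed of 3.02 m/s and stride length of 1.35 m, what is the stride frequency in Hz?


f = v / stride_length
f = 3.02 / 1.35
f = 2.2370


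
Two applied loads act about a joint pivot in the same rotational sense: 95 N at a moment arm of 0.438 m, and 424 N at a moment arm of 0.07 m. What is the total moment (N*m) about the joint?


M = F1 * d1 + F2 * d2
M = 95 * 0.438 + 424 * 0.07
M = 41.6100 + 29.6800
M = 71.2900


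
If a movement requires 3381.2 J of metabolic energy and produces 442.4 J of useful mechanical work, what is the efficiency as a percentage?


eta = (W_mech / E_meta) * 100
eta = (442.4 / 3381.2) * 100
ratio = 0.1308
eta = 13.0841


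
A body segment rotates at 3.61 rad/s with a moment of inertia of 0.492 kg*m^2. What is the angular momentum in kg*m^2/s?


L = I * omega
L = 0.492 * 3.61
L = 1.7761


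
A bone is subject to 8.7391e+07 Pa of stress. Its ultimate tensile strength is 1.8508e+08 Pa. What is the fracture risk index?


FRI = applied / ultimate
FRI = 8.7391e+07 / 1.8508e+08
FRI = 0.4722


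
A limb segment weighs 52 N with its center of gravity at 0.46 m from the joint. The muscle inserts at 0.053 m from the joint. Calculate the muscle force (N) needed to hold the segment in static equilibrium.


F_muscle = W * d_load / d_muscle
F_muscle = 52 * 0.46 / 0.053
Numerator = 23.9200
F_muscle = 451.3208


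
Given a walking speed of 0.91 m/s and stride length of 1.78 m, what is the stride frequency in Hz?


f = v / stride_length
f = 0.91 / 1.78
f = 0.5112


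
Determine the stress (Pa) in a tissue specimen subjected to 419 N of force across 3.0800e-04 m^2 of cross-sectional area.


stress = F / A
stress = 419 / 3.0800e-04
stress = 1.3604e+06


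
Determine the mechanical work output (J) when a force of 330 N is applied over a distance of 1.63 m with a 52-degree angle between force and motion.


W = F * d * cos(theta)
theta = 52 deg = 0.9076 rad
cos(theta) = 0.6157
W = 330 * 1.63 * 0.6157
W = 331.1643


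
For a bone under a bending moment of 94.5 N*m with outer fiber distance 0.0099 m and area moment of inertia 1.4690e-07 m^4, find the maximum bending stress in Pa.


sigma = M * c / I
sigma = 94.5 * 0.0099 / 1.4690e-07
M * c = 0.9356
sigma = 6.3686e+06


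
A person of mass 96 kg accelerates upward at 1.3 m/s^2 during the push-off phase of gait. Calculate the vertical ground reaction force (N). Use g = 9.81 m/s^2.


GRF = m * (g + a)
GRF = 96 * (9.81 + 1.3)
GRF = 96 * 11.1100
GRF = 1066.5600


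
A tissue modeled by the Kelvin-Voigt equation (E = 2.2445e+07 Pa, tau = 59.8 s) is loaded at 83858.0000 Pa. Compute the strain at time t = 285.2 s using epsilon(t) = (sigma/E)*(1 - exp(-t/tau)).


epsilon(t) = (sigma/E) * (1 - exp(-t/tau))
sigma/E = 83858.0000 / 2.2445e+07 = 0.0037
exp(-t/tau) = exp(-285.2 / 59.8) = 0.0085
epsilon = 0.0037 * (1 - 0.0085)
epsilon = 0.0037


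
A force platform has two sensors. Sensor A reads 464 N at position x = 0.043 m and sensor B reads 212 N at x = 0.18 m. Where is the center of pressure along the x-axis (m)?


COP_x = (F1*x1 + F2*x2) / (F1 + F2)
COP_x = (464*0.043 + 212*0.18) / (464 + 212)
Numerator = 58.1120
Denominator = 676
COP_x = 0.0860


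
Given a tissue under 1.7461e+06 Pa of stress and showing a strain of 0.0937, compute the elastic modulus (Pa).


E = stress / strain
E = 1.7461e+06 / 0.0937
E = 1.8635e+07


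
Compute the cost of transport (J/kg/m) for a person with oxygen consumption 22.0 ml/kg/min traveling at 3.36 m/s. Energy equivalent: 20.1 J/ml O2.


Power per kg = VO2 * 20.1 / 60
Power per kg = 22.0 * 20.1 / 60 = 7.3700 W/kg
Cost = power_per_kg / speed
Cost = 7.3700 / 3.36
Cost = 2.1935


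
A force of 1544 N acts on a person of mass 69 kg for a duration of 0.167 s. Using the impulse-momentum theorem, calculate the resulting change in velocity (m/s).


J = F * dt = 1544 * 0.167 = 257.8480 N*s
delta_v = J / m
delta_v = 257.8480 / 69
delta_v = 3.7369


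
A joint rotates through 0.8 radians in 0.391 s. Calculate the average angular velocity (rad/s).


omega = delta_theta / delta_t
omega = 0.8 / 0.391
omega = 2.0460


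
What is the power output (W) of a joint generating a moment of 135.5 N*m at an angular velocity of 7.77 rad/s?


P = M * omega
P = 135.5 * 7.77
P = 1052.8350


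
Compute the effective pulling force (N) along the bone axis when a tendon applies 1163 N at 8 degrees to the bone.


F_eff = F_tendon * cos(theta)
theta = 8 deg = 0.1396 rad
cos(theta) = 0.9903
F_eff = 1163 * 0.9903
F_eff = 1151.6818


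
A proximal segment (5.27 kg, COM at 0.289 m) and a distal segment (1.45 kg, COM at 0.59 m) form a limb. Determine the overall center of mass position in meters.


COM = (m1*x1 + m2*x2) / (m1 + m2)
COM = (5.27*0.289 + 1.45*0.59) / (5.27 + 1.45)
Numerator = 2.3785
Denominator = 6.7200
COM = 0.3539


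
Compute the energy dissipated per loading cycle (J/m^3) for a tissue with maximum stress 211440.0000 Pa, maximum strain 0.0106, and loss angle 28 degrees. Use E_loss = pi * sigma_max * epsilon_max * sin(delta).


E_loss = pi * sigma_max * epsilon_max * sin(delta)
delta = 28 deg = 0.4887 rad
sin(delta) = 0.4695
E_loss = pi * 211440.0000 * 0.0106 * 0.4695
E_loss = 3305.6143


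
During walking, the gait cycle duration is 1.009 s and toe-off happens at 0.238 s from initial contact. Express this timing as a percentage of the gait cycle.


pct = (event_time / cycle_time) * 100
pct = (0.238 / 1.009) * 100
ratio = 0.2359
pct = 23.5877


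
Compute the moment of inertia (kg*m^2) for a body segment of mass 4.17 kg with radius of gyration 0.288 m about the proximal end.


I = m * k^2
I = 4.17 * 0.288^2
k^2 = 0.0829
I = 0.3459


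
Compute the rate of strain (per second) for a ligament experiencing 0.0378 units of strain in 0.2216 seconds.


strain_rate = delta_strain / delta_t
strain_rate = 0.0378 / 0.2216
strain_rate = 0.1706


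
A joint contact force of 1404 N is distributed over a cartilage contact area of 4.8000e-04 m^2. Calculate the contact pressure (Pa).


P = F / A
P = 1404 / 4.8000e-04
P = 2.9250e+06


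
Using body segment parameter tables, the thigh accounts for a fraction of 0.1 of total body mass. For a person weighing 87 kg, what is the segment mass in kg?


m_segment = body_mass * fraction
m_segment = 87 * 0.1
m_segment = 8.7000


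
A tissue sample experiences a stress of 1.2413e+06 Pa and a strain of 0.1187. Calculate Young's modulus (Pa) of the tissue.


E = stress / strain
E = 1.2413e+06 / 0.1187
E = 1.0457e+07


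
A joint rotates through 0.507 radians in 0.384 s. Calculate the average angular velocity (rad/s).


omega = delta_theta / delta_t
omega = 0.507 / 0.384
omega = 1.3203


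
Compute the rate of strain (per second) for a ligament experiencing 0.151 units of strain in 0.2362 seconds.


strain_rate = delta_strain / delta_t
strain_rate = 0.151 / 0.2362
strain_rate = 0.6393


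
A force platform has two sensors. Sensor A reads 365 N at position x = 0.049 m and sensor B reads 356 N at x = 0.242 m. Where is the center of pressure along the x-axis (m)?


COP_x = (F1*x1 + F2*x2) / (F1 + F2)
COP_x = (365*0.049 + 356*0.242) / (365 + 356)
Numerator = 104.0370
Denominator = 721
COP_x = 0.1443


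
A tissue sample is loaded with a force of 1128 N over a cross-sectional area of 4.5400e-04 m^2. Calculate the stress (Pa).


stress = F / A
stress = 1128 / 4.5400e-04
stress = 2.4846e+06


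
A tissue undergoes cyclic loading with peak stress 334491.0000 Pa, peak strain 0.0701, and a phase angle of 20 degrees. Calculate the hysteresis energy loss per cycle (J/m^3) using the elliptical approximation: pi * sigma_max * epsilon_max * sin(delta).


E_loss = pi * sigma_max * epsilon_max * sin(delta)
delta = 20 deg = 0.3491 rad
sin(delta) = 0.3420
E_loss = pi * 334491.0000 * 0.0701 * 0.3420
E_loss = 25194.3995


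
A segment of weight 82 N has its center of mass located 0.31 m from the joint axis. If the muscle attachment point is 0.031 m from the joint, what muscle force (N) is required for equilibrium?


F_muscle = W * d_load / d_muscle
F_muscle = 82 * 0.31 / 0.031
Numerator = 25.4200
F_muscle = 820.0000


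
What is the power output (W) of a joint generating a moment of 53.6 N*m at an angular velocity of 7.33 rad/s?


P = M * omega
P = 53.6 * 7.33
P = 392.8880


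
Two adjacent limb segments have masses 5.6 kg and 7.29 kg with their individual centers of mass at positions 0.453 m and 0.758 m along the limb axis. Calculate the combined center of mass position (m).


COM = (m1*x1 + m2*x2) / (m1 + m2)
COM = (5.6*0.453 + 7.29*0.758) / (5.6 + 7.29)
Numerator = 8.0626
Denominator = 12.8900
COM = 0.6255


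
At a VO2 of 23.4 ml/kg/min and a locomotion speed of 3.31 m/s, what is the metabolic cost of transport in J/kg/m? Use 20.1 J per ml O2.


Power per kg = VO2 * 20.1 / 60
Power per kg = 23.4 * 20.1 / 60 = 7.8390 W/kg
Cost = power_per_kg / speed
Cost = 7.8390 / 3.31
Cost = 2.3683


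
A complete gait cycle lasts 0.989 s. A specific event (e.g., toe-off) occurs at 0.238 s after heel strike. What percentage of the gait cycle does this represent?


pct = (event_time / cycle_time) * 100
pct = (0.238 / 0.989) * 100
ratio = 0.2406
pct = 24.0647


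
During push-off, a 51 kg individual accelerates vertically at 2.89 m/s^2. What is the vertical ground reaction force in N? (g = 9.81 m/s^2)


GRF = m * (g + a)
GRF = 51 * (9.81 + 2.89)
GRF = 51 * 12.7000
GRF = 647.7000


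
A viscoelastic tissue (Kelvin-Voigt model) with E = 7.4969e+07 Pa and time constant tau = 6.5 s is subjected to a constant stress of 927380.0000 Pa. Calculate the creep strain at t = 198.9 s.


epsilon(t) = (sigma/E) * (1 - exp(-t/tau))
sigma/E = 927380.0000 / 7.4969e+07 = 0.0124
exp(-t/tau) = exp(-198.9 / 6.5) = 5.1356e-14
epsilon = 0.0124 * (1 - 5.1356e-14)
epsilon = 0.0124


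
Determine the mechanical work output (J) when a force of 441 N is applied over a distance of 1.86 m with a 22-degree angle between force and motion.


W = F * d * cos(theta)
theta = 22 deg = 0.3840 rad
cos(theta) = 0.9272
W = 441 * 1.86 * 0.9272
W = 760.5318


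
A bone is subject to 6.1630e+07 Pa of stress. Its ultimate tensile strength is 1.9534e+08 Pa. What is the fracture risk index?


FRI = applied / ultimate
FRI = 6.1630e+07 / 1.9534e+08
FRI = 0.3155


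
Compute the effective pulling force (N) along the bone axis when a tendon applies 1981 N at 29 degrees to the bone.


F_eff = F_tendon * cos(theta)
theta = 29 deg = 0.5061 rad
cos(theta) = 0.8746
F_eff = 1981 * 0.8746
F_eff = 1732.6216


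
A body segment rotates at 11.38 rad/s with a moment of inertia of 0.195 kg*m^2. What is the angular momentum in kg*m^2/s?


L = I * omega
L = 0.195 * 11.38
L = 2.2191


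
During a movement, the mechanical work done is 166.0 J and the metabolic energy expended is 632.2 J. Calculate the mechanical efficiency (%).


eta = (W_mech / E_meta) * 100
eta = (166.0 / 632.2) * 100
ratio = 0.2626
eta = 26.2575


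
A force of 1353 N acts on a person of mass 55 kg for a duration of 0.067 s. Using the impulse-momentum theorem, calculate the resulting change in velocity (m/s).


J = F * dt = 1353 * 0.067 = 90.6510 N*s
delta_v = J / m
delta_v = 90.6510 / 55
delta_v = 1.6482


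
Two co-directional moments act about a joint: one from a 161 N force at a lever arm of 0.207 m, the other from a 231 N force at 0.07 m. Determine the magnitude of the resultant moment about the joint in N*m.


M = F1 * d1 + F2 * d2
M = 161 * 0.207 + 231 * 0.07
M = 33.3270 + 16.1700
M = 49.4970


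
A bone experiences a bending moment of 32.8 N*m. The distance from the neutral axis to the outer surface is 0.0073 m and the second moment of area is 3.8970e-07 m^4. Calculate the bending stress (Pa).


sigma = M * c / I
sigma = 32.8 * 0.0073 / 3.8970e-07
M * c = 0.2394
sigma = 614421.3498


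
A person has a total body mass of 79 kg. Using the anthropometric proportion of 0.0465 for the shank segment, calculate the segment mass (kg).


m_segment = body_mass * fraction
m_segment = 79 * 0.0465
m_segment = 3.6735


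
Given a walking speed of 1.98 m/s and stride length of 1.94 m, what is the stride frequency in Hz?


f = v / stride_length
f = 1.98 / 1.94
f = 1.0206


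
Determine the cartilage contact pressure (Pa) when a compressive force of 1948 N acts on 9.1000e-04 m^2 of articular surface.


P = F / A
P = 1948 / 9.1000e-04
P = 2.1407e+06


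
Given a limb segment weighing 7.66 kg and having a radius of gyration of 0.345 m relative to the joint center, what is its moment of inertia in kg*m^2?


I = m * k^2
I = 7.66 * 0.345^2
k^2 = 0.1190
I = 0.9117


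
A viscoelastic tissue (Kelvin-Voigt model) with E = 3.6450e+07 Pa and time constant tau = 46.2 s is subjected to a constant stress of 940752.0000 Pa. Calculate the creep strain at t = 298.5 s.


epsilon(t) = (sigma/E) * (1 - exp(-t/tau))
sigma/E = 940752.0000 / 3.6450e+07 = 0.0258
exp(-t/tau) = exp(-298.5 / 46.2) = 0.0016
epsilon = 0.0258 * (1 - 0.0016)
epsilon = 0.0258


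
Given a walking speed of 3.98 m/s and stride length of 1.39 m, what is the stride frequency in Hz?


f = v / stride_length
f = 3.98 / 1.39
f = 2.8633


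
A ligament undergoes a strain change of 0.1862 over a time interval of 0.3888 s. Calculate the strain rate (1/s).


strain_rate = delta_strain / delta_t
strain_rate = 0.1862 / 0.3888
strain_rate = 0.4789


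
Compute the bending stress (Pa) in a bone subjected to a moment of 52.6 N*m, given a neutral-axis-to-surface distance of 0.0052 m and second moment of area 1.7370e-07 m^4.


sigma = M * c / I
sigma = 52.6 * 0.0052 / 1.7370e-07
M * c = 0.2735
sigma = 1.5747e+06


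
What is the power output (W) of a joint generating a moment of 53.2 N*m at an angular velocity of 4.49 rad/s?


P = M * omega
P = 53.2 * 4.49
P = 238.8680


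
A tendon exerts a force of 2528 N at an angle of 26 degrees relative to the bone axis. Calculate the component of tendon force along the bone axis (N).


F_eff = F_tendon * cos(theta)
theta = 26 deg = 0.4538 rad
cos(theta) = 0.8988
F_eff = 2528 * 0.8988
F_eff = 2272.1513


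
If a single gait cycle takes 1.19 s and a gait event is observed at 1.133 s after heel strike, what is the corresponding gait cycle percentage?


pct = (event_time / cycle_time) * 100
pct = (1.133 / 1.19) * 100
ratio = 0.9521
pct = 95.2101


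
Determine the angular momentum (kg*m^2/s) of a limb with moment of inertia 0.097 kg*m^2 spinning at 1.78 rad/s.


L = I * omega
L = 0.097 * 1.78
L = 0.1727


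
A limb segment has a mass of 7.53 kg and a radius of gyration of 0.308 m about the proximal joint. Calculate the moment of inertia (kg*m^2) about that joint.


I = m * k^2
I = 7.53 * 0.308^2
k^2 = 0.0949
I = 0.7143


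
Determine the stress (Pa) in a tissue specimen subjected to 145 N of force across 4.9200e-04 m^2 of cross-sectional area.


stress = F / A
stress = 145 / 4.9200e-04
stress = 294715.4472


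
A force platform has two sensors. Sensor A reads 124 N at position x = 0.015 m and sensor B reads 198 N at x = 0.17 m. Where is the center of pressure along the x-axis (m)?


COP_x = (F1*x1 + F2*x2) / (F1 + F2)
COP_x = (124*0.015 + 198*0.17) / (124 + 198)
Numerator = 35.5200
Denominator = 322
COP_x = 0.1103


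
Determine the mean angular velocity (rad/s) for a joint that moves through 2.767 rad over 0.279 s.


omega = delta_theta / delta_t
omega = 2.767 / 0.279
omega = 9.9176


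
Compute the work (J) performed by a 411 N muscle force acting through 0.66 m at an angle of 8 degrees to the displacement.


W = F * d * cos(theta)
theta = 8 deg = 0.1396 rad
cos(theta) = 0.9903
W = 411 * 0.66 * 0.9903
W = 268.6201


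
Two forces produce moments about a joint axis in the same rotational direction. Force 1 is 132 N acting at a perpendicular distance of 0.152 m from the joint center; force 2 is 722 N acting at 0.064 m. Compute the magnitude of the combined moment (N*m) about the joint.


M = F1 * d1 + F2 * d2
M = 132 * 0.152 + 722 * 0.064
M = 20.0640 + 46.2080
M = 66.2720


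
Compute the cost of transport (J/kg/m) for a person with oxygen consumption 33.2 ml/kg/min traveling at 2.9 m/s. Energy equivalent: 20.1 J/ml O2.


Power per kg = VO2 * 20.1 / 60
Power per kg = 33.2 * 20.1 / 60 = 11.1220 W/kg
Cost = power_per_kg / speed
Cost = 11.1220 / 2.9
Cost = 3.8352


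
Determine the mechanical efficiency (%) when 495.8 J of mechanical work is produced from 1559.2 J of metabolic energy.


eta = (W_mech / E_meta) * 100
eta = (495.8 / 1559.2) * 100
ratio = 0.3180
eta = 31.7984


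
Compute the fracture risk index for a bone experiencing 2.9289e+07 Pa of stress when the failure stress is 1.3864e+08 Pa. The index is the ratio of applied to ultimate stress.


FRI = applied / ultimate
FRI = 2.9289e+07 / 1.3864e+08
FRI = 0.2113


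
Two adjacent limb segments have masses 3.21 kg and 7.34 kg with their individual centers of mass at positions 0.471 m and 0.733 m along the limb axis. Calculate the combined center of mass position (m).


COM = (m1*x1 + m2*x2) / (m1 + m2)
COM = (3.21*0.471 + 7.34*0.733) / (3.21 + 7.34)
Numerator = 6.8921
Denominator = 10.5500
COM = 0.6533


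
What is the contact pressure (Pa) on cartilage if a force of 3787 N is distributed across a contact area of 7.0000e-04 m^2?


P = F / A
P = 3787 / 7.0000e-04
P = 5.4100e+06


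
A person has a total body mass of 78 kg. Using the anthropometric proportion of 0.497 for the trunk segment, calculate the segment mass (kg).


m_segment = body_mass * fraction
m_segment = 78 * 0.497
m_segment = 38.7660


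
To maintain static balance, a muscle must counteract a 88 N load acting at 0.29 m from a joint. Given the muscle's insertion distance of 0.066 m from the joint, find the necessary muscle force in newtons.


F_muscle = W * d_load / d_muscle
F_muscle = 88 * 0.29 / 0.066
Numerator = 25.5200
F_muscle = 386.6667


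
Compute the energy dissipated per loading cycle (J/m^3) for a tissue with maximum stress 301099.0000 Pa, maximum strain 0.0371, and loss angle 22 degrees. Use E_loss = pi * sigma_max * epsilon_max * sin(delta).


E_loss = pi * sigma_max * epsilon_max * sin(delta)
delta = 22 deg = 0.3840 rad
sin(delta) = 0.3746
E_loss = pi * 301099.0000 * 0.0371 * 0.3746
E_loss = 13146.4506


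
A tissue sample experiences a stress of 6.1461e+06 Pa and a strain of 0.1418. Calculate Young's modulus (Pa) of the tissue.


E = stress / strain
E = 6.1461e+06 / 0.1418
E = 4.3343e+07


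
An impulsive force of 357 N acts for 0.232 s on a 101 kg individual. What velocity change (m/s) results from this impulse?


J = F * dt = 357 * 0.232 = 82.8240 N*s
delta_v = J / m
delta_v = 82.8240 / 101
delta_v = 0.8200


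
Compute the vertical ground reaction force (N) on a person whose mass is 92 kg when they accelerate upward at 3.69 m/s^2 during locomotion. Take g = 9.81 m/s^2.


GRF = m * (g + a)
GRF = 92 * (9.81 + 3.69)
GRF = 92 * 13.5000
GRF = 1242.0000


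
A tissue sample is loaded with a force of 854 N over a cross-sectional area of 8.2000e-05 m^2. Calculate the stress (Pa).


stress = F / A
stress = 854 / 8.2000e-05
stress = 1.0415e+07


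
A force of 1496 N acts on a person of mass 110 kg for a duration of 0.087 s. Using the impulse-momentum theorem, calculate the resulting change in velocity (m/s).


J = F * dt = 1496 * 0.087 = 130.1520 N*s
delta_v = J / m
delta_v = 130.1520 / 110
delta_v = 1.1832


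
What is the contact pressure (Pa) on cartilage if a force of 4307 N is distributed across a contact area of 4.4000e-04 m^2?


P = F / A
P = 4307 / 4.4000e-04
P = 9.7886e+06


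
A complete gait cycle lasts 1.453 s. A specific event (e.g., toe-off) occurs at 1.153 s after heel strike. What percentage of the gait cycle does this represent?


pct = (event_time / cycle_time) * 100
pct = (1.153 / 1.453) * 100
ratio = 0.7935
pct = 79.3531


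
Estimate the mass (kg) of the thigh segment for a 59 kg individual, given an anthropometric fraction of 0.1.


m_segment = body_mass * fraction
m_segment = 59 * 0.1
m_segment = 5.9000


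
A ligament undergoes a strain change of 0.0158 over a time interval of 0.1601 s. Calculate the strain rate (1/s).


strain_rate = delta_strain / delta_t
strain_rate = 0.0158 / 0.1601
strain_rate = 0.0987


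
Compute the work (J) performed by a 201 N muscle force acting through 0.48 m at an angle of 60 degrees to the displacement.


W = F * d * cos(theta)
theta = 60 deg = 1.0472 rad
cos(theta) = 0.5000
W = 201 * 0.48 * 0.5000
W = 48.2400


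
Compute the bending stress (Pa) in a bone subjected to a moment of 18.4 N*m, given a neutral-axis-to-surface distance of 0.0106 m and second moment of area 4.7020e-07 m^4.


sigma = M * c / I
sigma = 18.4 * 0.0106 / 4.7020e-07
M * c = 0.1950
sigma = 414802.2118


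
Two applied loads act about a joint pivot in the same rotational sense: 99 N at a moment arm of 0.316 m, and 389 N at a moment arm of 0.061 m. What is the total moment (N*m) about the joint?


M = F1 * d1 + F2 * d2
M = 99 * 0.316 + 389 * 0.061
M = 31.2840 + 23.7290
M = 55.0130


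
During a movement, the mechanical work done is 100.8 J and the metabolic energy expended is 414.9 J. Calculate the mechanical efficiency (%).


eta = (W_mech / E_meta) * 100
eta = (100.8 / 414.9) * 100
ratio = 0.2430
eta = 24.2950


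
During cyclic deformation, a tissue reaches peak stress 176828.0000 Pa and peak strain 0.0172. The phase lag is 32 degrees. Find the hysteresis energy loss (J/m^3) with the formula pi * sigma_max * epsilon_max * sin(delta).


E_loss = pi * sigma_max * epsilon_max * sin(delta)
delta = 32 deg = 0.5585 rad
sin(delta) = 0.5299
E_loss = pi * 176828.0000 * 0.0172 * 0.5299
E_loss = 5063.3630


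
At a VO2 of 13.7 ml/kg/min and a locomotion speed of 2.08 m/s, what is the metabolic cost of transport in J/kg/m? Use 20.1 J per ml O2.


Power per kg = VO2 * 20.1 / 60
Power per kg = 13.7 * 20.1 / 60 = 4.5895 W/kg
Cost = power_per_kg / speed
Cost = 4.5895 / 2.08
Cost = 2.2065


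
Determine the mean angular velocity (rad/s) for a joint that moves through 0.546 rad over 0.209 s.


omega = delta_theta / delta_t
omega = 0.546 / 0.209
omega = 2.6124


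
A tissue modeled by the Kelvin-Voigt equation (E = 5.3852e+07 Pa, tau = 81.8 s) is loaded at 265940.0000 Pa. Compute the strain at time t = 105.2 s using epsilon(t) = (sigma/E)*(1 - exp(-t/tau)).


epsilon(t) = (sigma/E) * (1 - exp(-t/tau))
sigma/E = 265940.0000 / 5.3852e+07 = 0.0049
exp(-t/tau) = exp(-105.2 / 81.8) = 0.2764
epsilon = 0.0049 * (1 - 0.2764)
epsilon = 0.0036


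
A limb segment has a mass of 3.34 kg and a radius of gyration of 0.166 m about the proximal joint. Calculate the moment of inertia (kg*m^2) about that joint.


I = m * k^2
I = 3.34 * 0.166^2
k^2 = 0.0276
I = 0.0920


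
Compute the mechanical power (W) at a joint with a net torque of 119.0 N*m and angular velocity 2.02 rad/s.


P = M * omega
P = 119.0 * 2.02
P = 240.3800


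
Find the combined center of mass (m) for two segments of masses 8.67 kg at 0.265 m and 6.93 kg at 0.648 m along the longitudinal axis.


COM = (m1*x1 + m2*x2) / (m1 + m2)
COM = (8.67*0.265 + 6.93*0.648) / (8.67 + 6.93)
Numerator = 6.7882
Denominator = 15.6000
COM = 0.4351


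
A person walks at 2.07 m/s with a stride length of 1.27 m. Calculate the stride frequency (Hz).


f = v / stride_length
f = 2.07 / 1.27
f = 1.6299


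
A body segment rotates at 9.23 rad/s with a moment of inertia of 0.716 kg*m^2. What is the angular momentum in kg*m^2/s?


L = I * omega
L = 0.716 * 9.23
L = 6.6087


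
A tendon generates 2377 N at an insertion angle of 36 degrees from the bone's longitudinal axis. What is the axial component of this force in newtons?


F_eff = F_tendon * cos(theta)
theta = 36 deg = 0.6283 rad
cos(theta) = 0.8090
F_eff = 2377 * 0.8090
F_eff = 1923.0334


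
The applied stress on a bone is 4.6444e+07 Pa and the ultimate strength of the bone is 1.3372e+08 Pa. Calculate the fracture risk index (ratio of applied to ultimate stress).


FRI = applied / ultimate
FRI = 4.6444e+07 / 1.3372e+08
FRI = 0.3473


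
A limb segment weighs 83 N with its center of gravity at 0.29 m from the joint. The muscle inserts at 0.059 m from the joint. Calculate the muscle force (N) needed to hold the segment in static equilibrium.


F_muscle = W * d_load / d_muscle
F_muscle = 83 * 0.29 / 0.059
Numerator = 24.0700
F_muscle = 407.9661


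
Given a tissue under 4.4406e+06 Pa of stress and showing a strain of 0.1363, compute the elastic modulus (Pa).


E = stress / strain
E = 4.4406e+06 / 0.1363
E = 3.2580e+07


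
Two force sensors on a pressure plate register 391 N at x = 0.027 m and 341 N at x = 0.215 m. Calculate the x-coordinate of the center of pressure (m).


COP_x = (F1*x1 + F2*x2) / (F1 + F2)
COP_x = (391*0.027 + 341*0.215) / (391 + 341)
Numerator = 83.8720
Denominator = 732
COP_x = 0.1146


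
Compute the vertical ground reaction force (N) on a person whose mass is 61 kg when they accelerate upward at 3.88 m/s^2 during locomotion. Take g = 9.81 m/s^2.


GRF = m * (g + a)
GRF = 61 * (9.81 + 3.88)
GRF = 61 * 13.6900
GRF = 835.0900


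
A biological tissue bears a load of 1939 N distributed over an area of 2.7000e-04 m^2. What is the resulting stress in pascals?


stress = F / A
stress = 1939 / 2.7000e-04
stress = 7.1815e+06


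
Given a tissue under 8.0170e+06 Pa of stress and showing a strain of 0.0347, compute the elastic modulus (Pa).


E = stress / strain
E = 8.0170e+06 / 0.0347
E = 2.3104e+08


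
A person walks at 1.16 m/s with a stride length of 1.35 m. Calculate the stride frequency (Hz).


f = v / stride_length
f = 1.16 / 1.35
f = 0.8593


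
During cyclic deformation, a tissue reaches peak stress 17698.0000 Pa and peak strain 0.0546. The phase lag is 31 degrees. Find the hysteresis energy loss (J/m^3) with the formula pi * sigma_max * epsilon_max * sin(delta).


E_loss = pi * sigma_max * epsilon_max * sin(delta)
delta = 31 deg = 0.5411 rad
sin(delta) = 0.5150
E_loss = pi * 17698.0000 * 0.0546 * 0.5150
E_loss = 1563.5294


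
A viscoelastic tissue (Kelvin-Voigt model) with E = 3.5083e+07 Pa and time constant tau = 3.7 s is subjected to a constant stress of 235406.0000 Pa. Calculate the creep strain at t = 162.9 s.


epsilon(t) = (sigma/E) * (1 - exp(-t/tau))
sigma/E = 235406.0000 / 3.5083e+07 = 0.0067
exp(-t/tau) = exp(-162.9 / 3.7) = 7.5736e-20
epsilon = 0.0067 * (1 - 7.5736e-20)
epsilon = 0.0067


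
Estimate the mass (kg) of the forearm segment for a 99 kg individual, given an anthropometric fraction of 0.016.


m_segment = body_mass * fraction
m_segment = 99 * 0.016
m_segment = 1.5840


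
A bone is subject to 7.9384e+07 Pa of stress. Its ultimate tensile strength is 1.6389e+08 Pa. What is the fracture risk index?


FRI = applied / ultimate
FRI = 7.9384e+07 / 1.6389e+08
FRI = 0.4844


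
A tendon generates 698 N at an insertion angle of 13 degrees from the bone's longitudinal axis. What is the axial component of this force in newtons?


F_eff = F_tendon * cos(theta)
theta = 13 deg = 0.2269 rad
cos(theta) = 0.9744
F_eff = 698 * 0.9744
F_eff = 680.1103


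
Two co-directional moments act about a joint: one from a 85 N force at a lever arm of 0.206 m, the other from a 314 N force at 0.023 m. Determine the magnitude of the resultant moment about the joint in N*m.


M = F1 * d1 + F2 * d2
M = 85 * 0.206 + 314 * 0.023
M = 17.5100 + 7.2220
M = 24.7320


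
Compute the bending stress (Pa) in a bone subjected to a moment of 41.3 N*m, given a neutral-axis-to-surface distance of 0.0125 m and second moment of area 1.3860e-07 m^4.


sigma = M * c / I
sigma = 41.3 * 0.0125 / 1.3860e-07
M * c = 0.5162
sigma = 3.7247e+06


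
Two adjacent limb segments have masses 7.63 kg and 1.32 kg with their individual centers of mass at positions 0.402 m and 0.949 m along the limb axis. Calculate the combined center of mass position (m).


COM = (m1*x1 + m2*x2) / (m1 + m2)
COM = (7.63*0.402 + 1.32*0.949) / (7.63 + 1.32)
Numerator = 4.3199
Denominator = 8.9500
COM = 0.4827


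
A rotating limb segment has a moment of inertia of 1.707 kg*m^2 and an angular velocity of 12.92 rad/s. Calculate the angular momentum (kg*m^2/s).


L = I * omega
L = 1.707 * 12.92
L = 22.0544


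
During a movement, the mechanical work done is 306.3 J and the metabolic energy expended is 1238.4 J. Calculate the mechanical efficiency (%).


eta = (W_mech / E_meta) * 100
eta = (306.3 / 1238.4) * 100
ratio = 0.2473
eta = 24.7335


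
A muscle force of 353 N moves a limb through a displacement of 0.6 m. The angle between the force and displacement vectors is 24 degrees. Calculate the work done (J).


W = F * d * cos(theta)
theta = 24 deg = 0.4189 rad
cos(theta) = 0.9135
W = 353 * 0.6 * 0.9135
W = 193.4889


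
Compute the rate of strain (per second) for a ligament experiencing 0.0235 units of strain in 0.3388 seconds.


strain_rate = delta_strain / delta_t
strain_rate = 0.0235 / 0.3388
strain_rate = 0.0694


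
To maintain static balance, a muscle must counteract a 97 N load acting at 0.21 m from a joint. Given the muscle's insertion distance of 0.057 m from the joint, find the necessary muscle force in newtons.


F_muscle = W * d_load / d_muscle
F_muscle = 97 * 0.21 / 0.057
Numerator = 20.3700
F_muscle = 357.3684


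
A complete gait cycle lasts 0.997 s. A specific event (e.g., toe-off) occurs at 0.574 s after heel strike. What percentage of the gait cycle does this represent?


pct = (event_time / cycle_time) * 100
pct = (0.574 / 0.997) * 100
ratio = 0.5757
pct = 57.5727


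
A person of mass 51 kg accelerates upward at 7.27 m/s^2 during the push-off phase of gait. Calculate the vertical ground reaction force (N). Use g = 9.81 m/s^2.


GRF = m * (g + a)
GRF = 51 * (9.81 + 7.27)
GRF = 51 * 17.0800
GRF = 871.0800


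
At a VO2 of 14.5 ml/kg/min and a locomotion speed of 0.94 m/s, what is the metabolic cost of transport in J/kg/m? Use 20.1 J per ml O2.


Power per kg = VO2 * 20.1 / 60
Power per kg = 14.5 * 20.1 / 60 = 4.8575 W/kg
Cost = power_per_kg / speed
Cost = 4.8575 / 0.94
Cost = 5.1676


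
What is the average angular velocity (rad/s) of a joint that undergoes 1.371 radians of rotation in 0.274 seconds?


omega = delta_theta / delta_t
omega = 1.371 / 0.274
omega = 5.0036


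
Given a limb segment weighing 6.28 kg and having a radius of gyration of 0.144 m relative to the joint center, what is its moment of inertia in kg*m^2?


I = m * k^2
I = 6.28 * 0.144^2
k^2 = 0.0207
I = 0.1302


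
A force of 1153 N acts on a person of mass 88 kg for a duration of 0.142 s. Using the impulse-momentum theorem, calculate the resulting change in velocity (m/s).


J = F * dt = 1153 * 0.142 = 163.7260 N*s
delta_v = J / m
delta_v = 163.7260 / 88
delta_v = 1.8605


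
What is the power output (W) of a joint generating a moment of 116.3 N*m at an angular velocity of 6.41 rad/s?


P = M * omega
P = 116.3 * 6.41
P = 745.4830


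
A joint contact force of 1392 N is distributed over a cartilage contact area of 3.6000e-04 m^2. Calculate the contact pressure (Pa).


P = F / A
P = 1392 / 3.6000e-04
P = 3.8667e+06


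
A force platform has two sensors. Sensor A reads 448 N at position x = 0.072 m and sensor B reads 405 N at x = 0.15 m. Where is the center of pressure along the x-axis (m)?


COP_x = (F1*x1 + F2*x2) / (F1 + F2)
COP_x = (448*0.072 + 405*0.15) / (448 + 405)
Numerator = 93.0060
Denominator = 853
COP_x = 0.1090


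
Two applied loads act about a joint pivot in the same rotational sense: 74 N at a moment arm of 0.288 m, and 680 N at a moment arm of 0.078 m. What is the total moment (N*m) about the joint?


M = F1 * d1 + F2 * d2
M = 74 * 0.288 + 680 * 0.078
M = 21.3120 + 53.0400
M = 74.3520


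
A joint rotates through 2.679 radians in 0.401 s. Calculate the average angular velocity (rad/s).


omega = delta_theta / delta_t
omega = 2.679 / 0.401
omega = 6.6808


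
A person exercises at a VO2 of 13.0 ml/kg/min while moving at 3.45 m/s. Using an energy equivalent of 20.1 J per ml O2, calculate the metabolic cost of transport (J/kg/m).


Power per kg = VO2 * 20.1 / 60
Power per kg = 13.0 * 20.1 / 60 = 4.3550 W/kg
Cost = power_per_kg / speed
Cost = 4.3550 / 3.45
Cost = 1.2623


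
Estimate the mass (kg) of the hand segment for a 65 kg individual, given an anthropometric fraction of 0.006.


m_segment = body_mass * fraction
m_segment = 65 * 0.006
m_segment = 0.3900


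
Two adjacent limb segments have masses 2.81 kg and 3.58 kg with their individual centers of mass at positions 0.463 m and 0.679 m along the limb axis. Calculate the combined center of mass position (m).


COM = (m1*x1 + m2*x2) / (m1 + m2)
COM = (2.81*0.463 + 3.58*0.679) / (2.81 + 3.58)
Numerator = 3.7319
Denominator = 6.3900
COM = 0.5840


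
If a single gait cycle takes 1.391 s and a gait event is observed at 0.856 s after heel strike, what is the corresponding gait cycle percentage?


pct = (event_time / cycle_time) * 100
pct = (0.856 / 1.391) * 100
ratio = 0.6154
pct = 61.5385


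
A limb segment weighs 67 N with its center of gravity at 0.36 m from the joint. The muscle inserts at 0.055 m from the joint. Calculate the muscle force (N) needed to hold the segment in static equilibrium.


F_muscle = W * d_load / d_muscle
F_muscle = 67 * 0.36 / 0.055
Numerator = 24.1200
F_muscle = 438.5455


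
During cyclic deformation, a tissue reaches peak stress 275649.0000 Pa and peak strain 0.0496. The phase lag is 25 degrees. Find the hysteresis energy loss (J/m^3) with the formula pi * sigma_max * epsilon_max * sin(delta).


E_loss = pi * sigma_max * epsilon_max * sin(delta)
delta = 25 deg = 0.4363 rad
sin(delta) = 0.4226
E_loss = pi * 275649.0000 * 0.0496 * 0.4226
E_loss = 18152.4910


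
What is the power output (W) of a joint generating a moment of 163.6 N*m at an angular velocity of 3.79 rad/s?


P = M * omega
P = 163.6 * 3.79
P = 620.0440


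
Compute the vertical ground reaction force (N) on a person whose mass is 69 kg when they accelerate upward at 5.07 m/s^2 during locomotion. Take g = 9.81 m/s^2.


GRF = m * (g + a)
GRF = 69 * (9.81 + 5.07)
GRF = 69 * 14.8800
GRF = 1026.7200
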